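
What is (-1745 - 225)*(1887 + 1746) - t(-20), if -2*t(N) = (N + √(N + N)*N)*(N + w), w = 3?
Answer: -7156840 + 340*I*√10 ≈ -7.1568e+6 + 1075.2*I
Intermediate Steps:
t(N) = -(3 + N)*(N + √2*N^(3/2))/2 (t(N) = -(N + √(N + N)*N)*(N + 3)/2 = -(N + √(2*N)*N)*(3 + N)/2 = -(N + (√2*√N)*N)*(3 + N)/2 = -(N + √2*N^(3/2))*(3 + N)/2 = -(3 + N)*(N + √2*N^(3/2))/2)
(-1745 - 225)*(1887 + 1746) - t(-20) = (-1745 - 225)*(1887 + 1746) - (-3/2*(-20) - ½*(-20)² - 3*√2*(-20)^(3/2)/2 - √2*(-20)^(5/2)/2) = -1970*3633 - (30 - ½*400 - 3*√2*(-40*I*√5)/2 - √2*800*I*√5/2) = -7157010 - (30 - 200 + 60*I*√10 - 400*I*√10) = -7157010 - (-170 - 340*I*√10) = -7157010 + (170 + 340*I*√10) = -7156840 + 340*I*√10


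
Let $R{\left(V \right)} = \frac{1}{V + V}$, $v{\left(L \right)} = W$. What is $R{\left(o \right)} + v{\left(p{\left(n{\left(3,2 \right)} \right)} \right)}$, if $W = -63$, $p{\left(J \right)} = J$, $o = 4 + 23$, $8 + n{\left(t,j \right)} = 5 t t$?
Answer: $- \frac{3401}{54} \approx -62.982$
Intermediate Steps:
$n{\left(t,j \right)} = -8 + 5 t^{2}$ ($n{\left(t,j \right)} = -8 + 5 t t = -8 + 5 t^{2}$)
$o = 27$
$v{\left(L \right)} = -63$
$R{\left(V \right)} = \frac{1}{2 V}$
$R{\left(o \right)} + v{\left(p{\left(n{\left(3,2 \right)} \right)} \right)} = \frac{1}{2 \cdot 27} - 63 = \frac{1}{2} \cdot \frac{1}{27} - 63 = \frac{1}{54} - 63 = - \frac{3401}{54}$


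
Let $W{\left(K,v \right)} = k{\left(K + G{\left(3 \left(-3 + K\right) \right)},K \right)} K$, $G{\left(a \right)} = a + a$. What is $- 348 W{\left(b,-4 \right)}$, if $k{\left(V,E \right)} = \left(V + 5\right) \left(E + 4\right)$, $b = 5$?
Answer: $-344520$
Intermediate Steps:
$G{\left(a \right)} = 2 a$
$k{\left(V,E \right)} = \left(4 + E\right) \left(5 + V\right)$ ($k{\left(V,E \right)} = \left(5 + V\right) \left(4 + E\right) = \left(4 + E\right) \left(5 + V\right)$)
$W{\left(K,v \right)} = K \left(-52 + 33 K + K \left(-18 + 7 K\right)\right)$ ($W{\left(K,v \right)} = \left(20 + 4 \left(K + 2 \cdot 3 \left(-3 + K\right)\right) + 5 K + K \left(K + 2 \cdot 3 \left(-3 + K\right)\right)\right) K = \left(20 + 4 \left(K + 2 \left(-9 + 3 K\right)\right) + 5 K + K \left(K + 2 \left(-9 + 3 K\right)\right)\right) K = \left(20 + 4 \left(K + \left(-18 + 6 K\right)\right) + 5 K + K \left(K + \left(-18 + 6 K\right)\right)\right) K = \left(20 + 4 \left(-18 + 7 K\right) + 5 K + K \left(-18 + 7 K\right)\right) K = \left(20 + \left(-72 + 28 K\right) + 5 K + K \left(-18 + 7 K\right)\right) K = \left(-52 + 33 K + K \left(-18 + 7 K\right)\right) K = K \left(-52 + 33 K + K \left(-18 + 7 K\right)\right)$)
$- 348 W{\left(b,-4 \right)} = - 348 \cdot 5 \left(-52 + 7 \cdot 5^{2} + 15 \cdot 5\right) = - 348 \cdot 5 \left(-52 + 7 \cdot 25 + 75\right) = - 348 \cdot 5 \left(-52 + 175 + 75\right) = - 348 \cdot 5 \cdot 198 = \left(-348\right) 990 = -344520$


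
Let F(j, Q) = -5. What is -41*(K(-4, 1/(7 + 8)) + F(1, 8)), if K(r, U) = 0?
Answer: 205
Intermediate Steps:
-41*(K(-4, 1/(7 + 8)) + F(1, 8)) = -41*(0 - 5) = -41*(-5) = 205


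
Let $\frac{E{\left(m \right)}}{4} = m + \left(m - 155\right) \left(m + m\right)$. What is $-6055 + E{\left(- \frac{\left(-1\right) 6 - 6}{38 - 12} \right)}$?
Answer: $- \frac{1119415}{169} \approx -6623.8$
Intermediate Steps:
$E{\left(m \right)} = 4 m + 8 m \left(-155 + m\right)$ ($E{\left(m \right)} = 4 \left(m + \left(m - 155\right) \left(m + m\right)\right) = 4 \left(m + \left(-155 + m\right) 2 m\right) = 4 \left(m + 2 m \left(-155 + m\right)\right) = 4 m + 8 m \left(-155 + m\right)$)
$-6055 + E{\left(- \frac{\left(-1\right) 6 - 6}{38 - 12} \right)} = -6055 + 4 \left(- \frac{\left(-1\right) 6 - 6}{38 - 12}\right) \left(-309 + 2 \left(- \frac{\left(-1\right) 6 - 6}{38 - 12}\right)\right) = -6055 + 4 \left(- \frac{-6 - 6}{26}\right) \left(-309 + 2 \left(- \frac{-6 - 6}{26}\right)\right) = -6055 + 4 \left(- \frac{-12}{26}\right) \left(-309 + 2 \left(- \frac{-12}{26}\right)\right) = -6055 + 4 \left(\left(-1\right) \left(- \frac{6}{13}\right)\right) \left(-309 + 2 \left(\left(-1\right) \left(- \frac{6}{13}\right)\right)\right) = -6055 + 4 \cdot \frac{6}{13} \left(-309 + 2 \cdot \frac{6}{13}\right) = -6055 + 4 \cdot \frac{6}{13} \left(-309 + \frac{12}{13}\right) = -6055 + 4 \cdot \frac{6}{13} \left(- \frac{4005}{13}\right) = -6055 - \frac{96120}{169} = - \frac{1119415}{169}$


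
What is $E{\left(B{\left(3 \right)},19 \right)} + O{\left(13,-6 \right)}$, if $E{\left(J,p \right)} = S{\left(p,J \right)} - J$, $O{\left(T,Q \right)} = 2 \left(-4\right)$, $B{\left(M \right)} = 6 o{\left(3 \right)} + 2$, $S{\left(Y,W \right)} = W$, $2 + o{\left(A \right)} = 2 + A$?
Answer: $-8$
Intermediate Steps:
$o{\left(A \right)} = A$ ($o{\left(A \right)} = -2 + \left(2 + A\right) = A$)
$B{\left(M \right)} = 20$ ($B{\left(M \right)} = 6 \cdot 3 + 2 = 18 + 2 = 20$)
$O{\left(T,Q \right)} = -8$
$E{\left(J,p \right)} = 0$ ($E{\left(J,p \right)} = J - J = 0$)
$E{\left(B{\left(3 \right)},19 \right)} + O{\left(13,-6 \right)} = 0 - 8 = -8$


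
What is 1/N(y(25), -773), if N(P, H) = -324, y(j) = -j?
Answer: -1/324 ≈ -0.0030864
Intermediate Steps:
1/N(y(25), -773) = 1/(-324) = -1/324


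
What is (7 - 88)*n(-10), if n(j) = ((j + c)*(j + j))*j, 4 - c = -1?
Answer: 81000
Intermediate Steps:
c = 5 (c = 4 - 1*(-1) = 4 + 1 = 5)
n(j) = 2*j²*(5 + j) (n(j) = ((j + 5)*(j + j))*j = ((5 + j)*(2*j))*j = (2*j*(5 + j))*j = 2*j²*(5 + j))
(7 - 88)*n(-10) = (7 - 88)*(2*(-10)²*(5 - 10)) = -162*100*(-5) = -81*(-1000) = 81000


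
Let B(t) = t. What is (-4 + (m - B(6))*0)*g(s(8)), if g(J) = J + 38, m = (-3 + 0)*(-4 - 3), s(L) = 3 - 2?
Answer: -156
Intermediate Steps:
s(L) = 1
m = 21 (m = -3*(-7) = 21)
g(J) = 38 + J
(-4 + (m - B(6))*0)*g(s(8)) = (-4 + (21 - 1*6)*0)*(38 + 1) = (-4 + (21 - 6)*0)*39 = (-4 + 15*0)*39 = (-4 + 0)*39 = -4*39 = -156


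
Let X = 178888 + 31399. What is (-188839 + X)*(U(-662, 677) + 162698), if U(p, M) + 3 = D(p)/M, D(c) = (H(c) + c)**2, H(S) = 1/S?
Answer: 259854485365654970/74172797 ≈ 3.5034e+9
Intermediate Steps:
X = 210287
D(c) = (c + 1/c)**2 (D(c) = (1/c + c)**2 = (c + 1/c)**2)
U(p, M) = -3 + (1 + p**2)**2/(M*p**2) (U(p, M) = -3 + ((1 + p**2)**2/p**2)/M = -3 + (1 + p**2)**2/(M*p**2))
(-188839 + X)*(U(-662, 677) + 162698) = (-188839 + 210287)*((-3 + (1 + (-662)**2)**2/(677*(-662)**2)) + 162698) = 21448*((-3 + (1/677)*(1/438244)*(1 + 438244)**2) + 162698) = 21448*((-3 + (1/677)*(1/438244)*438245**2) + 162698) = 21448*((-3 + (1/677)*(1/438244)*192058680025) + 162698) = 21448*((-3 + 192058680025/296691188) + 162698) = 21448*(191168606461/296691188 + 162698) = 21448*(48462231511685/296691188) = 259854485365654970/74172797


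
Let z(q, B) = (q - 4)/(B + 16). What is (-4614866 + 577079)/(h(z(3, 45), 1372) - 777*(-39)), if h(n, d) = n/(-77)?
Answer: -18965485539/142333192 ≈ -133.25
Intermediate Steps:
z(q, B) = (-4 + q)/(16 + B)
h(n, d) = -n/77 (h(n, d) = n*(-1/77) = -n/77)
(-4614866 + 577079)/(h(z(3, 45), 1372) - 777*(-39)) = (-4614866 + 577079)/(-(-4 + 3)/(77*(16 + 45)) - 777*(-39)) = -4037787/(-(-1)/(77*61) + 30303) = -4037787/(-(-1)/4697 + 30303) = -4037787/(-1/77*(-1/61) + 30303) = -4037787/(1/4697 + 30303) = -4037787/142333192/4697 = -4037787*4697/142333192 = -18965485539/142333192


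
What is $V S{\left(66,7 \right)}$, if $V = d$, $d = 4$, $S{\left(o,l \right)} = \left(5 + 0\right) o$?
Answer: $1320$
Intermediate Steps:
$S{\left(o,l \right)} = 5 o$
$V = 4$
$V S{\left(66,7 \right)} = 4 \cdot 5 \cdot 66 = 4 \cdot 330 = 1320$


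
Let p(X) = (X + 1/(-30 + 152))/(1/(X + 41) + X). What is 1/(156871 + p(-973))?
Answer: 55317057/8677697365177 ≈ 6.3746e-6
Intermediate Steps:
p(X) = (1/122 + X)/(X + 1/(41 + X)) (p(X) = (X + 1/122)/(1/(41 + X) + X) = (X + 1/122)/(X + 1/(41 + X)) = (1/122 + X)/(X + 1/(41 + X)))
1/(156871 + p(-973)) = 1/(156871 + (41 + 122*(-973)² + 5003*(-973))/(122*(1 + (-973)² + 41*(-973)))) = 1/(156871 + (41 + 122*946729 - 4867919)/(122*(1 + 946729 - 39893))) = 1/(156871 + (1/122)*(41 + 115500938 - 4867919)/906837) = 1/(156871 + (1/122)*(1/906837)*110633060) = 1/(156871 + 55316530/55317057) = 1/(8677697365177/55317057) = 55317057/8677697365177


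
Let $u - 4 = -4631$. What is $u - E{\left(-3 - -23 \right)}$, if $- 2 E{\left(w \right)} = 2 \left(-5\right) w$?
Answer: $-4727$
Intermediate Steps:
$u = -4627$ ($u = 4 - 4631 = -4627$)
$E{\left(w \right)} = 5 w$ ($E{\left(w \right)} = - \frac{2 \left(-5\right) w}{2} = - \frac{\left(-10\right) w}{2} = 5 w$)
$u - E{\left(-3 - -23 \right)} = -4627 - 5 \left(-3 - -23\right) = -4627 - 5 \left(-3 + 23\right) = -4627 - 5 \cdot 20 = -4627 - 100 = -4727$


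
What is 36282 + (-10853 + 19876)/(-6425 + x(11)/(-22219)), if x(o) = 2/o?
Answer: 56972428916807/1570327827 ≈ 36281.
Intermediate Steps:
36282 + (-10853 + 19876)/(-6425 + x(11)/(-22219)) = 36282 + (-10853 + 19876)/(-6425 + (2/11)/(-22219)) = 36282 + 9023/(-6425 + (2*(1/11))*(-1/22219)) = 36282 + 9023/(-6425 + (2/11)*(-1/22219)) = 36282 + 9023/(-6425 - 2/244409) = 36282 + 9023/(-1570327827/244409) = 36282 + 9023*(-244409/1570327827) = 36282 - 2205302407/1570327827 = 56972428916807/1570327827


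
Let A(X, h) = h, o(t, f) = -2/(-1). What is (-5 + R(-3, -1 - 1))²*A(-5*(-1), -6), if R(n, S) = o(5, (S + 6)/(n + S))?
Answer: -54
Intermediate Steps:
o(t, f) = 2 (o(t, f) = -2*(-1) = 2)
R(n, S) = 2
(-5 + R(-3, -1 - 1))²*A(-5*(-1), -6) = (-5 + 2)²*(-6) = (-3)²*(-6) = 9*(-6) = -54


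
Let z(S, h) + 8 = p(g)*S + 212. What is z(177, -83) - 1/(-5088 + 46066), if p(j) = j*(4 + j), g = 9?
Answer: 856972913/40978 ≈ 20913.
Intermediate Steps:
z(S, h) = 204 + 117*S (z(S, h) = -8 + ((9*(4 + 9))*S + 212) = -8 + ((9*13)*S + 212) = -8 + (117*S + 212) = -8 + (212 + 117*S) = 204 + 117*S)
z(177, -83) - 1/(-5088 + 46066) = (204 + 117*177) - 1/(-5088 + 46066) = (204 + 20709) - 1/40978 = 20913 - 1*1/40978 = 20913 - 1/40978 = 856972913/40978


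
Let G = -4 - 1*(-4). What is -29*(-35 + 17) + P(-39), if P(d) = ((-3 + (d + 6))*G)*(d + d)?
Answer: 522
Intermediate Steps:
G = 0 (G = -4 + 4 = 0)
P(d) = 0 (P(d) = ((-3 + (d + 6))*0)*(d + d) = ((-3 + (6 + d))*0)*(2*d) = ((3 + d)*0)*(2*d) = 0*(2*d) = 0)
-29*(-35 + 17) + P(-39) = -29*(-35 + 17) + 0 = -29*(-18) + 0 = 522 + 0 = 522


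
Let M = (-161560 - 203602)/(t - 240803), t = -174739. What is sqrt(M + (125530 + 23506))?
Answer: sqrt(6433741489129827)/207771 ≈ 386.05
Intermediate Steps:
M = 182581/207771 (M = (-161560 - 203602)/(-174739 - 240803) = -365162/(-415542) = -365162*(-1/415542) = 182581/207771 ≈ 0.87876)
sqrt(M + (125530 + 23506)) = sqrt(182581/207771 + (125530 + 23506)) = sqrt(182581/207771 + 149036) = sqrt(30965541337/207771) = sqrt(6433741489129827)/207771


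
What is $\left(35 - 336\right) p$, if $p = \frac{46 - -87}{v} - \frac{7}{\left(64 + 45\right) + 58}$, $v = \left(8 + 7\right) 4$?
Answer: $- \frac{6559091}{10020} \approx -654.6$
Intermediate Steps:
$v = 60$ ($v = 15 \cdot 4 = 60$)
$p = \frac{21791}{10020}$ ($p = \frac{46 - -87}{60} - \frac{7}{\left(64 + 45\right) + 58} = \left(46 + 87\right) \frac{1}{60} - \frac{7}{109 + 58} = 133 \cdot \frac{1}{60} - \frac{7}{167} = \frac{133}{60} - \frac{7}{167} = \frac{21791}{10020} \approx 2.1748$)
$\left(35 - 336\right) p = \left(35 - 336\right) \frac{21791}{10020} = \left(-301\right) \frac{21791}{10020} = - \frac{6559091}{10020}$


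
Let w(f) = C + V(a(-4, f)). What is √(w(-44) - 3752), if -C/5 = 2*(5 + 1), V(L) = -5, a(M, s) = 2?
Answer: I*√3817 ≈ 61.782*I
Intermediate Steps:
C = -60 (C = -10*(5 + 1) = -10*6 = -5*12 = -60)
w(f) = -65 (w(f) = -60 - 5 = -65)
√(w(-44) - 3752) = √(-65 - 3752) = √(-3817) = I*√3817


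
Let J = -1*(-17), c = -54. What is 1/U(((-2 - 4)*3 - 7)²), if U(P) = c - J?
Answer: -1/71 ≈ -0.014085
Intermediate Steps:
J = 17
U(P) = -71 (U(P) = -54 - 1*17 = -54 - 17 = -71)
1/U(((-2 - 4)*3 - 7)²) = 1/(-71) = -1/71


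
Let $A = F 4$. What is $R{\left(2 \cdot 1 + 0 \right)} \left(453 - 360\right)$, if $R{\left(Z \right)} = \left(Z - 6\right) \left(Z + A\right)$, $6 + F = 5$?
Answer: $744$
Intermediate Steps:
$F = -1$ ($F = -6 + 5 = -1$)
$A = -4$ ($A = \left(-1\right) 4 = -4$)
$R{\left(Z \right)} = \left(-6 + Z\right) \left(-4 + Z\right)$ ($R{\left(Z \right)} = \left(Z - 6\right) \left(Z - 4\right) = \left(-6 + Z\right) \left(-4 + Z\right)$)
$R{\left(2 \cdot 1 + 0 \right)} \left(453 - 360\right) = \left(24 + \left(2 \cdot 1 + 0\right)^{2} - 10 \left(2 \cdot 1 + 0\right)\right) \left(453 - 360\right) = \left(24 + \left(2 + 0\right)^{2} - 10 \left(2 + 0\right)\right) 93 = \left(24 + 2^{2} - 20\right) 93 = \left(24 + 4 - 20\right) 93 = 8 \cdot 93 = 744$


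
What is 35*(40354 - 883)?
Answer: 1381485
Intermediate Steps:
35*(40354 - 883) = 35*39471 = 1381485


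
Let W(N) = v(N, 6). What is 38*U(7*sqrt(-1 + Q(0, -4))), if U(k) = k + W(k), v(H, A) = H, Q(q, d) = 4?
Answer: 532*sqrt(3) ≈ 921.45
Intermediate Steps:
W(N) = N
U(k) = 2*k (U(k) = k + k = 2*k)
38*U(7*sqrt(-1 + Q(0, -4))) = 38*(2*(7*sqrt(-1 + 4))) = 38*(2*(7*sqrt(3))) = 38*(14*sqrt(3)) = 532*sqrt(3)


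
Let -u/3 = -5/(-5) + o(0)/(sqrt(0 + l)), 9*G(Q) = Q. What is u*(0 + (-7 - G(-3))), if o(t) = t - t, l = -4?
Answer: 20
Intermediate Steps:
G(Q) = Q/9
o(t) = 0
u = -3 (u = -3*(-5/(-5) + 0/(sqrt(0 - 4))) = -3*(-5*(-1/5) + 0/(sqrt(-4))) = -3*(1 + 0/((2*I))) = -3*(1 + 0*(-I/2)) = -3*(1 + 0) = -3*1 = -3)
u*(0 + (-7 - G(-3))) = -3*(0 + (-7 - (-3)/9)) = -3*(0 + (-7 - 1*(-1/3))) = -3*(0 + (-7 + 1/3)) = -3*(0 - 20/3) = -3*(-20/3) = 20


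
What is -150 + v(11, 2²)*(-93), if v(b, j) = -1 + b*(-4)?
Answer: 4035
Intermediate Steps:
v(b, j) = -1 - 4*b
-150 + v(11, 2²)*(-93) = -150 + (-1 - 4*11)*(-93) = -150 + (-1 - 44)*(-93) = -150 - 45*(-93) = -150 + 4185 = 4035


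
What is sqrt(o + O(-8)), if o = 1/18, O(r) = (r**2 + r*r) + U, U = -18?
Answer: sqrt(3962)/6 ≈ 10.491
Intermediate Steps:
O(r) = -18 + 2*r**2 (O(r) = (r**2 + r*r) - 18 = (r**2 + r**2) - 18 = 2*r**2 - 18 = -18 + 2*r**2)
o = 1/18 ≈ 0.055556
sqrt(o + O(-8)) = sqrt(1/18 + (-18 + 2*(-8)**2)) = sqrt(1/18 + (-18 + 2*64)) = sqrt(1/18 + (-18 + 128)) = sqrt(1/18 + 110) = sqrt(1981/18) = sqrt(3962)/6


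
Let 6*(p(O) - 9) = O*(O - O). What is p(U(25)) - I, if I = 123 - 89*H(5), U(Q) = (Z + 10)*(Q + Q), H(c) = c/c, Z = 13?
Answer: -25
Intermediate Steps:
H(c) = 1
U(Q) = 46*Q (U(Q) = (13 + 10)*(Q + Q) = 23*(2*Q) = 46*Q)
p(O) = 9 (p(O) = 9 + (O*(O - O))/6 = 9 + (O*0)/6 = 9 + (1/6)*0 = 9 + 0 = 9)
I = 34 (I = 123 - 89*1 = 123 - 89 = 34)
p(U(25)) - I = 9 - 1*34 = 9 - 34 = -25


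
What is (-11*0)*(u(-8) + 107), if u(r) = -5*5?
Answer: 0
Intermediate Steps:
u(r) = -25
(-11*0)*(u(-8) + 107) = (-11*0)*(-25 + 107) = 0*82 = 0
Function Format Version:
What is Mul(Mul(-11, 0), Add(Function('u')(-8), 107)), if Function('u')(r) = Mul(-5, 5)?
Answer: 0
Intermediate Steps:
Function('u')(r) = -25
Mul(Mul(-11, 0), Add(Function('u')(-8), 107)) = Mul(Mul(-11, 0), Add(-25, 107)) = Mul(0, 82) = 0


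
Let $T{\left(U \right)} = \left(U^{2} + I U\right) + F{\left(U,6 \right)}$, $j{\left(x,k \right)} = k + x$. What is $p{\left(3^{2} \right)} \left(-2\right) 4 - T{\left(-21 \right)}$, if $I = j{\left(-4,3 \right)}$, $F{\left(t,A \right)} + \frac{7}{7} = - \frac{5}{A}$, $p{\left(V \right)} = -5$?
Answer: $- \frac{2521}{6} \approx -420.17$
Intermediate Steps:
$F{\left(t,A \right)} = -1 - \frac{5}{A}$
$I = -1$ ($I = 3 - 4 = -1$)
$T{\left(U \right)} = - \frac{11}{6} + U^{2} - U$ ($T{\left(U \right)} = \left(U^{2} - U\right) + \frac{-5 - 6}{6} = \left(U^{2} - U\right) + \frac{1}{6} \left(-11\right) = \left(U^{2} - U\right) - \frac{11}{6} = - \frac{11}{6} + U^{2} - U$)
$p{\left(3^{2} \right)} \left(-2\right) 4 - T{\left(-21 \right)} = \left(-5\right) \left(-2\right) 4 - \left(- \frac{11}{6} + \left(-21\right)^{2} - -21\right) = 10 \cdot 4 - \left(- \frac{11}{6} + 441 + 21\right) = 40 - \frac{2761}{6} = - \frac{2521}{6}$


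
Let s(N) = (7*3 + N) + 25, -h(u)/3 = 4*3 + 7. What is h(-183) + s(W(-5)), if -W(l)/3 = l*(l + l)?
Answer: -161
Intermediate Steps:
W(l) = -6*l² (W(l) = -3*l*(l + l) = -3*l*2*l = -6*l²)
h(u) = -57 (h(u) = -3*(4*3 + 7) = -3*(12 + 7) = -3*19 = -57)
s(N) = 46 + N (s(N) = (21 + N) + 25 = 46 + N)
h(-183) + s(W(-5)) = -57 + (46 - 6*(-5)²) = -57 + (46 - 6*25) = -57 + (46 - 150) = -57 - 104 = -161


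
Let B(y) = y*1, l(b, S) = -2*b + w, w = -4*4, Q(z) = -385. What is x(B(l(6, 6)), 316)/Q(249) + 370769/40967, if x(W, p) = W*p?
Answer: 72174583/2253185 ≈ 32.032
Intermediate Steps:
w = -16
l(b, S) = -16 - 2*b (l(b, S) = -2*b - 16 = -16 - 2*b)
B(y) = y
x(B(l(6, 6)), 316)/Q(249) + 370769/40967 = ((-16 - 2*6)*316)/(-385) + 370769/40967 = ((-16 - 12)*316)*(-1/385) + 370769*(1/40967) = -28*316*(-1/385) + 370769/40967 = -8848*(-1/385) + 370769/40967 = 1264/55 + 370769/40967 = 72174583/2253185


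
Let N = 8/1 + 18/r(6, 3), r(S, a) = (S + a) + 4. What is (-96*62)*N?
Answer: -726144/13 ≈ -55857.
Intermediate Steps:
r(S, a) = 4 + S + a
N = 122/13 (N = 8/1 + 18/(4 + 6 + 3) = 8*1 + 18/13 = 8 + 18*(1/13) = 8 + 18/13 = 122/13 ≈ 9.3846)
(-96*62)*N = -96*62*(122/13) = -5952*122/13 = -726144/13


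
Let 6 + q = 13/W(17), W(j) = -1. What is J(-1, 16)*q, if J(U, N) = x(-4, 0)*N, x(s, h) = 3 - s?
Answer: -2128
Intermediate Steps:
J(U, N) = 7*N (J(U, N) = (3 - 1*(-4))*N = (3 + 4)*N = 7*N)
q = -19 (q = -6 + 13/(-1) = -6 + 13*(-1) = -6 - 13 = -19)
J(-1, 16)*q = (7*16)*(-19) = 112*(-19) = -2128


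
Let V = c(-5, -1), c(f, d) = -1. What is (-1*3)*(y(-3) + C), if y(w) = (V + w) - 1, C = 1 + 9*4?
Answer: -96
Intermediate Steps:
V = -1
C = 37 (C = 1 + 36 = 37)
y(w) = -2 + w (y(w) = (-1 + w) - 1 = -2 + w)
(-1*3)*(y(-3) + C) = (-1*3)*((-2 - 3) + 37) = -3*(-5 + 37) = -3*32 = -96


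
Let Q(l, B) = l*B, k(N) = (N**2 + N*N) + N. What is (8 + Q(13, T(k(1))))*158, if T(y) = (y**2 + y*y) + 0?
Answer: 38236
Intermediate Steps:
k(N) = N + 2*N**2 (k(N) = (N**2 + N**2) + N = 2*N**2 + N = N + 2*N**2)
T(y) = 2*y**2 (T(y) = (y**2 + y**2) + 0 = 2*y**2 + 0 = 2*y**2)
Q(l, B) = B*l
(8 + Q(13, T(k(1))))*158 = (8 + (2*(1*(1 + 2*1))**2)*13)*158 = (8 + (2*(1*(1 + 2))**2)*13)*158 = (8 + (2*(1*3)**2)*13)*158 = (8 + (2*3**2)*13)*158 = (8 + (2*9)*13)*158 = (8 + 18*13)*158 = (8 + 234)*158 = 242*158 = 38236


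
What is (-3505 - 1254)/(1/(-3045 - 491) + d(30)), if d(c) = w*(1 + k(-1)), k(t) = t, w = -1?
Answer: 16827824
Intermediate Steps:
d(c) = 0 (d(c) = -(1 - 1) = -1*0 = 0)
(-3505 - 1254)/(1/(-3045 - 491) + d(30)) = (-3505 - 1254)/(1/(-3045 - 491) + 0) = -4759/(1/(-3536) + 0) = -4759/(-1/3536 + 0) = -4759/(-1/3536) = -4759*(-3536) = 16827824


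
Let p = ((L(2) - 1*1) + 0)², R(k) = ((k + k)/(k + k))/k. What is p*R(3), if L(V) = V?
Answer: ⅓ ≈ 0.33333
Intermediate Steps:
R(k) = 1/k (R(k) = ((2*k)/((2*k)))/k = ((2*k)*(1/(2*k)))/k = 1/k)
p = 1 (p = ((2 - 1*1) + 0)² = ((2 - 1) + 0)² = (1 + 0)² = 1² = 1)
p*R(3) = 1/3 = 1*(⅓) = ⅓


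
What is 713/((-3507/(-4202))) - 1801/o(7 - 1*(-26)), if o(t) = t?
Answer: 10283639/12859 ≈ 799.72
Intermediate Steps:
713/((-3507/(-4202))) - 1801/o(7 - 1*(-26)) = 713/((-3507/(-4202))) - 1801/(7 - 1*(-26)) = 713/((-3507*(-1/4202))) - 1801/(7 + 26) = 713/(3507/4202) - 1801/33 = 713*(4202/3507) - 1801*1/33 = 2996026/3507 - 1801/33 = 10283639/12859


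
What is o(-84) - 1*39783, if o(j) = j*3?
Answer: -40035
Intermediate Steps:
o(j) = 3*j
o(-84) - 1*39783 = 3*(-84) - 1*39783 = -252 - 39783 = -40035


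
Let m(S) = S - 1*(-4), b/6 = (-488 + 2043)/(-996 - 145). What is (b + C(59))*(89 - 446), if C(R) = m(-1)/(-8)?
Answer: 3981213/1304 ≈ 3053.1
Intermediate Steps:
b = -9330/1141 (b = 6*((-488 + 2043)/(-996 - 145)) = 6*(1555/(-1141)) = 6*(1555*(-1/1141)) = 6*(-1555/1141) = -9330/1141 ≈ -8.1770)
m(S) = 4 + S (m(S) = S + 4 = 4 + S)
C(R) = -3/8 (C(R) = (4 - 1)/(-8) = 3*(-⅛) = -3/8)
(b + C(59))*(89 - 446) = (-9330/1141 - 3/8)*(89 - 446) = -78063/9128*(-357) = 3981213/1304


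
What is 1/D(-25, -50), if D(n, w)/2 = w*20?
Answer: -1/2000 ≈ -0.00050000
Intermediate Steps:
D(n, w) = 40*w (D(n, w) = 2*(w*20) = 2*(20*w) = 40*w)
1/D(-25, -50) = 1/(40*(-50)) = 1/(-2000) = -1/2000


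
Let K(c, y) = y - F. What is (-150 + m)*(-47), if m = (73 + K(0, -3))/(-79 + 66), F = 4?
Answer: 94752/13 ≈ 7288.6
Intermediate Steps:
K(c, y) = -4 + y (K(c, y) = y - 1*4 = y - 4 = -4 + y)
m = -66/13 (m = (73 + (-4 - 3))/(-79 + 66) = (73 - 7)/(-13) = 66*(-1/13) = -66/13 ≈ -5.0769)
(-150 + m)*(-47) = (-150 - 66/13)*(-47) = -2016/13*(-47) = 94752/13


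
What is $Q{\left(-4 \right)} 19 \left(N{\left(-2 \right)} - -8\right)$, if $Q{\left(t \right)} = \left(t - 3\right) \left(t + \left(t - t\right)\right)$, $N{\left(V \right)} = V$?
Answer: $3192$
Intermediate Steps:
$Q{\left(t \right)} = t \left(-3 + t\right)$ ($Q{\left(t \right)} = \left(-3 + t\right) \left(t + 0\right) = \left(-3 + t\right) t = t \left(-3 + t\right)$)
$Q{\left(-4 \right)} 19 \left(N{\left(-2 \right)} - -8\right) = - 4 \left(-3 - 4\right) 19 \left(-2 - -8\right) = \left(-4\right) \left(-7\right) 19 \left(-2 + 8\right) = 28 \cdot 19 \cdot 6 = 532 \cdot 6 = 3192$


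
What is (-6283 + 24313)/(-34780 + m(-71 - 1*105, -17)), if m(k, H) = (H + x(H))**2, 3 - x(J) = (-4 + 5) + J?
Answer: -3005/5796 ≈ -0.51846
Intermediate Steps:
x(J) = 2 - J (x(J) = 3 - ((-4 + 5) + J) = 3 - (1 + J) = 3 + (-1 - J) = 2 - J)
m(k, H) = 4 (m(k, H) = (H + (2 - H))**2 = 2**2 = 4)
(-6283 + 24313)/(-34780 + m(-71 - 1*105, -17)) = (-6283 + 24313)/(-34780 + 4) = 18030/(-34776) = 18030*(-1/34776) = -3005/5796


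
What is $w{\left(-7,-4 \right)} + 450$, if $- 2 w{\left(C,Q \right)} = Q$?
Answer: $452$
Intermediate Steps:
$w{\left(C,Q \right)} = - \frac{Q}{2}$
$w{\left(-7,-4 \right)} + 450 = \left(- \frac{1}{2}\right) \left(-4\right) + 450 = 2 + 450 = 452$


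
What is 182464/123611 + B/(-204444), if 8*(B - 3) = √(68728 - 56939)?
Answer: 12434433061/8423842428 - √11789/1635552 ≈ 1.4760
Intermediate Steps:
B = 3 + √11789/8 (B = 3 + √(68728 - 56939)/8 = 3 + √11789/8 ≈ 16.572)
182464/123611 + B/(-204444) = 182464/123611 + (3 + √11789/8)/(-204444) = 182464*(1/123611) + (3 + √11789/8)*(-1/204444) = 182464/123611 + (-1/68148 - √11789/1635552) = 12434433061/8423842428 - √11789/1635552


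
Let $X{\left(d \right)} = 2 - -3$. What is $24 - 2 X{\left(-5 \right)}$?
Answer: $14$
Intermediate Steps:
$X{\left(d \right)} = 5$ ($X{\left(d \right)} = 2 + 3 = 5$)
$24 - 2 X{\left(-5 \right)} = 24 - 10 = 14$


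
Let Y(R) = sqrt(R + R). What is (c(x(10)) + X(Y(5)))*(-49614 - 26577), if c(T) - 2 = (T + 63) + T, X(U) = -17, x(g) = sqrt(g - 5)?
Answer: -3657168 - 152382*sqrt(5) ≈ -3.9979e+6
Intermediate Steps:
x(g) = sqrt(-5 + g)
Y(R) = sqrt(2)*sqrt(R) (Y(R) = sqrt(2*R) = sqrt(2)*sqrt(R))
c(T) = 65 + 2*T (c(T) = 2 + ((T + 63) + T) = 2 + ((63 + T) + T) = 2 + (63 + 2*T) = 65 + 2*T)
(c(x(10)) + X(Y(5)))*(-49614 - 26577) = ((65 + 2*sqrt(-5 + 10)) - 17)*(-49614 - 26577) = ((65 + 2*sqrt(5)) - 17)*(-76191) = (48 + 2*sqrt(5))*(-76191) = -3657168 - 152382*sqrt(5)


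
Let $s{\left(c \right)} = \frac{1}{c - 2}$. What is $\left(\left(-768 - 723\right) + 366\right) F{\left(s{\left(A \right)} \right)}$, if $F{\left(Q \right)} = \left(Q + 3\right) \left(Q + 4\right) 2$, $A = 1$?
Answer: $-13500$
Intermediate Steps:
$s{\left(c \right)} = \frac{1}{-2 + c}$
$F{\left(Q \right)} = 2 \left(3 + Q\right) \left(4 + Q\right)$ ($F{\left(Q \right)} = \left(3 + Q\right) \left(4 + Q\right) 2 = 2 \left(3 + Q\right) \left(4 + Q\right)$)
$\left(\left(-768 - 723\right) + 366\right) F{\left(s{\left(A \right)} \right)} = \left(\left(-768 - 723\right) + 366\right) \left(24 + 2 \left(\frac{1}{-2 + 1}\right)^{2} + \frac{14}{-2 + 1}\right) = \left(-1491 + 366\right) \left(24 + 2 \left(\frac{1}{-1}\right)^{2} + \frac{14}{-1}\right) = - 1125 \left(24 + 2 \left(-1\right)^{2} + 14 \left(-1\right)\right) = - 1125 \left(24 + 2 \cdot 1 - 14\right) = - 1125 \left(24 + 2 - 14\right) = \left(-1125\right) 12 = -13500$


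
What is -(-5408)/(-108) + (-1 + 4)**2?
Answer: -1109/27 ≈ -41.074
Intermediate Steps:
-(-5408)/(-108) + (-1 + 4)**2 = -(-5408)*(-1)/108 + 3**2 = -52*26/27 + 9 = -1352/27 + 9 = -1109/27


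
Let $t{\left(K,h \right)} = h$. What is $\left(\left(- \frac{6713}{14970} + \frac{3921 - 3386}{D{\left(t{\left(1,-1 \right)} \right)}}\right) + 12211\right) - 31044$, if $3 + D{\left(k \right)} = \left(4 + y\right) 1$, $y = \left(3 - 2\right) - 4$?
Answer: $- \frac{142970599}{7485} \approx -19101.0$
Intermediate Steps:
$y = -3$ ($y = 1 - 4 = -3$)
$D{\left(k \right)} = -2$ ($D{\left(k \right)} = -3 + \left(4 - 3\right) 1 = -3 + 1 \cdot 1 = -3 + 1 = -2$)
$\left(\left(- \frac{6713}{14970} + \frac{3921 - 3386}{D{\left(t{\left(1,-1 \right)} \right)}}\right) + 12211\right) - 31044 = \left(\left(- \frac{6713}{14970} + \frac{3921 - 3386}{-2}\right) + 12211\right) - 31044 = \left(\left(\left(-6713\right) \frac{1}{14970} + 535 \left(- \frac{1}{2}\right)\right) + 12211\right) - 31044 = \left(\left(- \frac{6713}{14970} - \frac{535}{2}\right) + 12211\right) - 31044 = \left(- \frac{2005594}{7485} + 12211\right) - 31044 = \frac{89393741}{7485} - 31044 = - \frac{142970599}{7485}$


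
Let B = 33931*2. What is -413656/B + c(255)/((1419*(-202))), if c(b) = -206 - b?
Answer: -59269122073/9725913978 ≈ -6.0939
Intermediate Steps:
B = 67862
-413656/B + c(255)/((1419*(-202))) = -413656/67862 + (-206 - 1*255)/((1419*(-202))) = -413656*1/67862 + (-206 - 255)/(-286638) = -206828/33931 - 461*(-1/286638) = -206828/33931 + 461/286638 = -59269122073/9725913978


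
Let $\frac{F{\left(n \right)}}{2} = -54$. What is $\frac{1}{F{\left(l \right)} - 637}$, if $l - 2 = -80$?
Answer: $- \frac{1}{745} \approx -0.0013423$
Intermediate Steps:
$l = -78$ ($l = 2 - 80 = -78$)
$F{\left(n \right)} = -108$ ($F{\left(n \right)} = 2 \left(-54\right) = -108$)
$\frac{1}{F{\left(l \right)} - 637} = \frac{1}{-108 - 637} = \frac{1}{-745} = - \frac{1}{745}$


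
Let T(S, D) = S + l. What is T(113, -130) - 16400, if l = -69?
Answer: -16356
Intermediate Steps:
T(S, D) = -69 + S (T(S, D) = S - 69 = -69 + S)
T(113, -130) - 16400 = (-69 + 113) - 16400 = 44 - 16400 = -16356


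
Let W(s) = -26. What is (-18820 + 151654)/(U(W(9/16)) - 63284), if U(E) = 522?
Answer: -66417/31381 ≈ -2.1165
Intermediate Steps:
(-18820 + 151654)/(U(W(9/16)) - 63284) = (-18820 + 151654)/(522 - 63284) = 132834/(-62762) = 132834*(-1/62762) = -66417/31381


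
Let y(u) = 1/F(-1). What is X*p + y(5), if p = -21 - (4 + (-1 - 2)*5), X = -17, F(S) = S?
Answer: 169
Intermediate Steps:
y(u) = -1 (y(u) = 1/(-1) = -1)
p = -10 (p = -21 - (4 - 3*5) = -21 - (4 - 15) = -21 - 1*(-11) = -21 + 11 = -10)
X*p + y(5) = -17*(-10) - 1 = 170 - 1 = 169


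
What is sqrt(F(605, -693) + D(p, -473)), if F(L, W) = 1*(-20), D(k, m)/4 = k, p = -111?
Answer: 4*I*sqrt(29) ≈ 21.541*I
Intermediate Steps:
D(k, m) = 4*k
F(L, W) = -20
sqrt(F(605, -693) + D(p, -473)) = sqrt(-20 + 4*(-111)) = sqrt(-20 - 444) = sqrt(-464) = 4*I*sqrt(29)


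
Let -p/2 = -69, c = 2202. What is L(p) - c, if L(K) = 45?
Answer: -2157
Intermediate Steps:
p = 138 (p = -2*(-69) = 138)
L(p) - c = 45 - 1*2202 = 45 - 2202 = -2157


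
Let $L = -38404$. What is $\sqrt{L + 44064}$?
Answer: $2 \sqrt{1415} \approx 75.233$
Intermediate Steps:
$\sqrt{L + 44064} = \sqrt{-38404 + 44064} = \sqrt{5660} = 2 \sqrt{1415}$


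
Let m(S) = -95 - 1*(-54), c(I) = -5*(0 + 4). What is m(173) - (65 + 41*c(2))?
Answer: 714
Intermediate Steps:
c(I) = -20 (c(I) = -5*4 = -20)
m(S) = -41 (m(S) = -95 + 54 = -41)
m(173) - (65 + 41*c(2)) = -41 - (65 + 41*(-20)) = -41 - (65 - 820) = -41 - 1*(-755) = -41 + 755 = 714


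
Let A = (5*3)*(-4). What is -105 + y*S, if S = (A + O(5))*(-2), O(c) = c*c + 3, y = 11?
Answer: 599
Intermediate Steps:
A = -60 (A = 15*(-4) = -60)
O(c) = 3 + c**2 (O(c) = c**2 + 3 = 3 + c**2)
S = 64 (S = (-60 + (3 + 5**2))*(-2) = (-60 + (3 + 25))*(-2) = (-60 + 28)*(-2) = -32*(-2) = 64)
-105 + y*S = -105 + 11*64 = -105 + 704 = 599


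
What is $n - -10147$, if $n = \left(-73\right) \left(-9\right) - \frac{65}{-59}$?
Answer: $\frac{637501}{59} \approx 10805.0$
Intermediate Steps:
$n = \frac{38828}{59}$ ($n = 657 - - \frac{65}{59} = 657 + \frac{65}{59} = \frac{38828}{59} \approx 658.1$)
$n - -10147 = \frac{38828}{59} - -10147 = \frac{38828}{59} + 10147 = \frac{637501}{59}$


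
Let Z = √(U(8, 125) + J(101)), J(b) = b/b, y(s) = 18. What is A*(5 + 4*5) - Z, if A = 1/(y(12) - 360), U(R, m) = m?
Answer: -25/342 - 3*√14 ≈ -11.298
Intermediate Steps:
J(b) = 1
A = -1/342 (A = 1/(18 - 360) = 1/(-342) = -1/342 ≈ -0.0029240)
Z = 3*√14 (Z = √(125 + 1) = √126 = 3*√14 ≈ 11.225)
A*(5 + 4*5) - Z = -(5 + 4*5)/342 - 3*√14 = -(5 + 20)/342 - 3*√14 = -1/342*25 - 3*√14 = -25/342 - 3*√14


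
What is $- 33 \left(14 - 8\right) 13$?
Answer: $-2574$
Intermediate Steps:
$- 33 \left(14 - 8\right) 13 = \left(-33\right) 6 \cdot 13 = \left(-198\right) 13 = -2574$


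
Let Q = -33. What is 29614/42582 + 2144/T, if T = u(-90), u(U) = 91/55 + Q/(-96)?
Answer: 80392387259/74880447 ≈ 1073.6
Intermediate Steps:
u(U) = 3517/1760 (u(U) = 91/55 - 33/(-96) = 91*(1/55) - 33*(-1/96) = 91/55 + 11/32 = 3517/1760)
T = 3517/1760 ≈ 1.9983
29614/42582 + 2144/T = 29614/42582 + 2144/(3517/1760) = 29614*(1/42582) + 2144*(1760/3517) = 14807/21291 + 3773440/3517 = 80392387259/74880447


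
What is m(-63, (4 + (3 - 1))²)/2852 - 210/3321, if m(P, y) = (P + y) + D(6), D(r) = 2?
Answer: -227315/3157164 ≈ -0.072000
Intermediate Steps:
m(P, y) = 2 + P + y (m(P, y) = (P + y) + 2 = 2 + P + y)
m(-63, (4 + (3 - 1))²)/2852 - 210/3321 = (2 - 63 + (4 + (3 - 1))²)/2852 - 210/3321 = (2 - 63 + (4 + 2)²)*(1/2852) - 210*1/3321 = (2 - 63 + 6²)*(1/2852) - 70/1107 = (2 - 63 + 36)*(1/2852) - 70/1107 = -25*1/2852 - 70/1107 = -25/2852 - 70/1107 = -227315/3157164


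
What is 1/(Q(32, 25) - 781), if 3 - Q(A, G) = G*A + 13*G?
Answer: -1/1903 ≈ -0.00052549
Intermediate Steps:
Q(A, G) = 3 - 13*G - A*G (Q(A, G) = 3 - (G*A + 13*G) = 3 - (A*G + 13*G) = 3 - (13*G + A*G) = 3 + (-13*G - A*G) = 3 - 13*G - A*G)
1/(Q(32, 25) - 781) = 1/((3 - 13*25 - 1*32*25) - 781) = 1/((3 - 325 - 800) - 781) = 1/(-1122 - 781) = 1/(-1903) = -1/1903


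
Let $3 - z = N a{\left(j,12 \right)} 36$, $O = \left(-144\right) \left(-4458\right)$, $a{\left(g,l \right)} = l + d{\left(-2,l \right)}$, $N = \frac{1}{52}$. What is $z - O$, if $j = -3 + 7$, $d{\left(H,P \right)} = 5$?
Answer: $- \frac{8345490}{13} \approx -6.4196 \cdot 10^{5}$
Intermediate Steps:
$j = 4$
$N = \frac{1}{52} \approx 0.019231$
$a{\left(g,l \right)} = 5 + l$ ($a{\left(g,l \right)} = l + 5 = 5 + l$)
$O = 641952$
$z = - \frac{114}{13}$ ($z = 3 - \frac{5 + 12}{52} \cdot 36 = 3 - \frac{1}{52} \cdot 17 \cdot 36 = 3 - \frac{17}{52} \cdot 36 = 3 - \frac{153}{13} = - \frac{114}{13} \approx -8.7692$)
$z - O = - \frac{114}{13} - 641952 = - \frac{8345490}{13}$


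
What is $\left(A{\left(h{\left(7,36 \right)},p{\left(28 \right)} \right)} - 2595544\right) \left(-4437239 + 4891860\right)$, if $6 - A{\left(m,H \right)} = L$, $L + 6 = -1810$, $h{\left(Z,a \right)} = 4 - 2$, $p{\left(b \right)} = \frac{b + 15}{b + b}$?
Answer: $-1179160489362$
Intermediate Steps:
$p{\left(b \right)} = \frac{15 + b}{2 b}$
$h{\left(Z,a \right)} = 2$ ($h{\left(Z,a \right)} = 4 - 2 = 2$)
$L = -1816$ ($L = -6 - 1810 = -1816$)
$A{\left(m,H \right)} = 1822$ ($A{\left(m,H \right)} = 6 - -1816 = 6 + 1816 = 1822$)
$\left(A{\left(h{\left(7,36 \right)},p{\left(28 \right)} \right)} - 2595544\right) \left(-4437239 + 4891860\right) = \left(1822 - 2595544\right) \left(-4437239 + 4891860\right) = \left(-2593722\right) 454621 = -1179160489362$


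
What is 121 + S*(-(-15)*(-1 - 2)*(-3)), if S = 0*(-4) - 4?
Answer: -419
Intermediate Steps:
S = -4 (S = 0 - 4 = -4)
121 + S*(-(-15)*(-1 - 2)*(-3)) = 121 - 4*(-(-15)*(-1 - 2))*(-3) = 121 - 4*(-(-15)*(-3))*(-3) = 121 - 4*(-3*15)*(-3) = 121 - (-180)*(-3) = 121 - 4*135 = 121 - 540 = -419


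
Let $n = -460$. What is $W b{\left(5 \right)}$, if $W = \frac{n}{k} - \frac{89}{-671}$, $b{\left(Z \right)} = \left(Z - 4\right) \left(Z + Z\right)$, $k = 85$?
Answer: $- \frac{602190}{11407} \approx -52.791$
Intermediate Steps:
$b{\left(Z \right)} = 2 Z \left(-4 + Z\right)$ ($b{\left(Z \right)} = \left(-4 + Z\right) 2 Z = 2 Z \left(-4 + Z\right)$)
$W = - \frac{60219}{11407}$ ($W = - \frac{460}{85} - \frac{89}{-671} = \left(-460\right) \frac{1}{85} - - \frac{89}{671} = - \frac{92}{17} + \frac{89}{671} = - \frac{60219}{11407} \approx -5.2791$)
$W b{\left(5 \right)} = - \frac{60219 \cdot 2 \cdot 5 \left(-4 + 5\right)}{11407} = - \frac{60219 \cdot 2 \cdot 5 \cdot 1}{11407} = \left(- \frac{60219}{11407}\right) 10 = - \frac{602190}{11407}$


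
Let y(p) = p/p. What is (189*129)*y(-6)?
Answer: 24381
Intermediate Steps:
y(p) = 1
(189*129)*y(-6) = (189*129)*1 = 24381*1 = 24381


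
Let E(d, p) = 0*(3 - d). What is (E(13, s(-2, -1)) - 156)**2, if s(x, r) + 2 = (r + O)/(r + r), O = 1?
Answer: 24336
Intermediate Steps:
s(x, r) = -2 + (1 + r)/(2*r) (s(x, r) = -2 + (r + 1)/(r + r) = -2 + (1 + r)/((2*r)) = -2 + (1 + r)*(1/(2*r)) = -2 + (1 + r)/(2*r))
E(d, p) = 0
(E(13, s(-2, -1)) - 156)**2 = (0 - 156)**2 = (-156)**2 = 24336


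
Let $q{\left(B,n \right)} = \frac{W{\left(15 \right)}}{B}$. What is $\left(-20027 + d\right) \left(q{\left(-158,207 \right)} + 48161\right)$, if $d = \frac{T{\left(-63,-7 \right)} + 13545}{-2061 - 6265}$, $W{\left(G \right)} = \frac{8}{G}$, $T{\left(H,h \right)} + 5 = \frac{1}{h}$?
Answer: $- \frac{66619201656364933}{69064170} \approx -9.646 \cdot 10^{8}$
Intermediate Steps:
$T{\left(H,h \right)} = -5 + \frac{1}{h}$
$d = - \frac{94779}{58282}$ ($d = \frac{\left(-5 + \frac{1}{-7}\right) + 13545}{-2061 - 6265} = \frac{\left(-5 - \frac{1}{7}\right) + 13545}{-8326} = \left(- \frac{36}{7} + 13545\right) \left(- \frac{1}{8326}\right) = \frac{94779}{7} \left(- \frac{1}{8326}\right) = - \frac{94779}{58282} \approx -1.6262$)
$q{\left(B,n \right)} = \frac{8}{15 B}$ ($q{\left(B,n \right)} = \frac{8 \cdot \frac{1}{15}}{B} = \frac{8}{15 B}$)
$\left(-20027 + d\right) \left(q{\left(-158,207 \right)} + 48161\right) = \left(-20027 - \frac{94779}{58282}\right) \left(\frac{8}{15 \left(-158\right)} + 48161\right) = - \frac{1167308393 \left(\frac{8}{15} \left(- \frac{1}{158}\right) + 48161\right)}{58282} = - \frac{1167308393 \left(- \frac{4}{1185} + 48161\right)}{58282} = \left(- \frac{1167308393}{58282}\right) \frac{57070781}{1185} = - \frac{66619201656364933}{69064170}$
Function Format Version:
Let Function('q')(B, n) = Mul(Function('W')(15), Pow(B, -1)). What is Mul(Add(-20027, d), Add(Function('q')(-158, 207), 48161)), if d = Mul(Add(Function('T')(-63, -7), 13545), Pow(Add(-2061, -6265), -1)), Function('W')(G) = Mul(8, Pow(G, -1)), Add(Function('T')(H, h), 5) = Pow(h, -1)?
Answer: Rational(-66619201656364933, 69064170) ≈ -9.6460e+8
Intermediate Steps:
Function('T')(H, h) = Add(-5, Pow(h, -1))
d = Rational(-94779, 58282) (d = Mul(Add(Add(-5, Pow(-7, -1)), 13545), Pow(Add(-2061, -6265), -1)) = Mul(Add(Add(-5, Rational(-1, 7)), 13545), Pow(-8326, -1)) = Mul(Add(Rational(-36, 7), 13545), Rational(-1, 8326)) = Mul(Rational(94779, 7), Rational(-1, 8326)) = Rational(-94779, 58282) ≈ -1.6262)
Function('q')(B, n) = Mul(Rational(8, 15), Pow(B, -1)) (Function('q')(B, n) = Mul(Mul(8, Pow(15, -1)), Pow(B, -1)) = Mul(Mul(8, Rational(1, 15)), Pow(B, -1)) = Mul(Rational(8, 15), Pow(B, -1)))
Mul(Add(-20027, d), Add(Function('q')(-158, 207), 48161)) = Mul(Add(-20027, Rational(-94779, 58282)), Add(Mul(Rational(8, 15), Pow(-158, -1)), 48161)) = Mul(Rational(-1167308393, 58282), Add(Mul(Rational(8, 15), Rational(-1, 158)), 48161)) = Mul(Rational(-1167308393, 58282), Add(Rational(-4, 1185), 48161)) = Mul(Rational(-1167308393, 58282), Rational(57070781, 1185)) = Rational(-66619201656364933, 69064170)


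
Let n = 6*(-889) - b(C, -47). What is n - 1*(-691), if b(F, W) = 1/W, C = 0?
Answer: -218220/47 ≈ -4643.0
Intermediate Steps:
n = -250697/47 (n = 6*(-889) - 1/(-47) = -5334 - 1*(-1/47) = -5334 + 1/47 = -250697/47 ≈ -5334.0)
n - 1*(-691) = -250697/47 - 1*(-691) = -250697/47 + 691 = -218220/47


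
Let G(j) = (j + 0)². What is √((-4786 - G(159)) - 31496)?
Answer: I*√61563 ≈ 248.12*I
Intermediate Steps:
G(j) = j²
√((-4786 - G(159)) - 31496) = √((-4786 - 1*159²) - 31496) = √((-4786 - 1*25281) - 31496) = √((-4786 - 25281) - 31496) = √(-30067 - 31496) = √(-61563) = I*√61563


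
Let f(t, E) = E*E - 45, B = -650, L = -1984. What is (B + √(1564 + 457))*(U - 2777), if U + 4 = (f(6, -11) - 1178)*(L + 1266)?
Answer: -512495750 + 788455*√2021 ≈ -4.7705e+8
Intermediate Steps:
f(t, E) = -45 + E² (f(t, E) = E² - 45 = -45 + E²)
U = 791232 (U = -4 + ((-45 + (-11)²) - 1178)*(-1984 + 1266) = -4 + ((-45 + 121) - 1178)*(-718) = -4 + (76 - 1178)*(-718) = -4 - 1102*(-718) = -4 + 791236 = 791232)
(B + √(1564 + 457))*(U - 2777) = (-650 + √(1564 + 457))*(791232 - 2777) = (-650 + √2021)*788455 = -512495750 + 788455*√2021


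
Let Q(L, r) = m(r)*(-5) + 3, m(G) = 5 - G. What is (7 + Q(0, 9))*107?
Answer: 3210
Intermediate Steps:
Q(L, r) = -22 + 5*r (Q(L, r) = (5 - r)*(-5) + 3 = (-25 + 5*r) + 3 = -22 + 5*r)
(7 + Q(0, 9))*107 = (7 + (-22 + 5*9))*107 = (7 + (-22 + 45))*107 = (7 + 23)*107 = 30*107 = 3210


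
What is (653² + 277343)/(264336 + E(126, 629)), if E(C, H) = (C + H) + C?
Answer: 703752/265217 ≈ 2.6535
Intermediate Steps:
E(C, H) = H + 2*C
(653² + 277343)/(264336 + E(126, 629)) = (653² + 277343)/(264336 + (629 + 2*126)) = (426409 + 277343)/(264336 + (629 + 252)) = 703752/(264336 + 881) = 703752/265217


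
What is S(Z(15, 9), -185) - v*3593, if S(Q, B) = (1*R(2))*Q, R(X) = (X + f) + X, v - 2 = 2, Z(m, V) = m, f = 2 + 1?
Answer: -14267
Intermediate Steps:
f = 3
v = 4 (v = 2 + 2 = 4)
R(X) = 3 + 2*X (R(X) = (X + 3) + X = (3 + X) + X = 3 + 2*X)
S(Q, B) = 7*Q (S(Q, B) = (1*(3 + 2*2))*Q = (1*(3 + 4))*Q = (1*7)*Q = 7*Q)
S(Z(15, 9), -185) - v*3593 = 7*15 - 4*3593 = 105 - 1*14372 = 105 - 14372 = -14267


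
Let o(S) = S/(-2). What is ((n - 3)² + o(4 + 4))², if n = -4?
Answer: 2025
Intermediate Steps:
o(S) = -S/2 (o(S) = S*(-½) = -S/2)
((n - 3)² + o(4 + 4))² = ((-4 - 3)² - (4 + 4)/2)² = ((-7)² - ½*8)² = (49 - 4)² = 45² = 2025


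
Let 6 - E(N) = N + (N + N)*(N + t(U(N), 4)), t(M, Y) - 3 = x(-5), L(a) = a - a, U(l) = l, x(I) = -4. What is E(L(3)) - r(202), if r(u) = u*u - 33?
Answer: -40765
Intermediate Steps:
L(a) = 0
t(M, Y) = -1 (t(M, Y) = 3 - 4 = -1)
E(N) = 6 - N - 2*N*(-1 + N) (E(N) = 6 - (N + (N + N)*(N - 1)) = 6 - (N + (2*N)*(-1 + N)) = 6 - (N + 2*N*(-1 + N)) = 6 + (-N - 2*N*(-1 + N)) = 6 - N - 2*N*(-1 + N))
r(u) = -33 + u² (r(u) = u² - 33 = -33 + u²)
E(L(3)) - r(202) = (6 + 0 - 2*0²) - (-33 + 202²) = (6 + 0 - 2*0) - (-33 + 40804) = (6 + 0 + 0) - 1*40771 = 6 - 40771 = -40765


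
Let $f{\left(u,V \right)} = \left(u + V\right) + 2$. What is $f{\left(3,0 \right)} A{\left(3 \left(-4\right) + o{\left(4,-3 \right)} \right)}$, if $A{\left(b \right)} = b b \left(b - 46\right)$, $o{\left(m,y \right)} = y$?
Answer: $-68625$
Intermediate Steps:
$f{\left(u,V \right)} = 2 + V + u$ ($f{\left(u,V \right)} = \left(V + u\right) + 2 = 2 + V + u$)
$A{\left(b \right)} = b^{2} \left(-46 + b\right)$
$f{\left(3,0 \right)} A{\left(3 \left(-4\right) + o{\left(4,-3 \right)} \right)} = \left(2 + 0 + 3\right) \left(3 \left(-4\right) - 3\right)^{2} \left(-46 + \left(3 \left(-4\right) - 3\right)\right) = 5 \left(-12 - 3\right)^{2} \left(-46 - 15\right) = 5 \left(-15\right)^{2} \left(-46 - 15\right) = 5 \cdot 225 \left(-61\right) = 5 \left(-13725\right) = -68625$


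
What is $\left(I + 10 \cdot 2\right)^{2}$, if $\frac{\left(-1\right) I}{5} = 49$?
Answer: $50625$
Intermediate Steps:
$I = -245$ ($I = \left(-5\right) 49 = -245$)
$\left(I + 10 \cdot 2\right)^{2} = \left(-245 + 10 \cdot 2\right)^{2} = \left(-245 + 20\right)^{2} = \left(-225\right)^{2} = 50625$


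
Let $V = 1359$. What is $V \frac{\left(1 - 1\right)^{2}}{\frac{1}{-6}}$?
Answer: $0$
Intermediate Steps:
$V \frac{\left(1 - 1\right)^{2}}{\frac{1}{-6}} = 1359 \frac{\left(1 - 1\right)^{2}}{\frac{1}{-6}} = 1359 \frac{0^{2}}{- \frac{1}{6}} = 1359 \cdot 0 \left(-6\right) = 1359 \cdot 0 = 0$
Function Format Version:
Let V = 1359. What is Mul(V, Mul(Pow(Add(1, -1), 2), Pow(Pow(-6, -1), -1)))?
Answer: 0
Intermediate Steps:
Mul(V, Mul(Pow(Add(1, -1), 2), Pow(Pow(-6, -1), -1))) = Mul(1359, Mul(Pow(Add(1, -1), 2), Pow(Pow(-6, -1), -1))) = Mul(1359, Mul(Pow(0, 2), Pow(Rational(-1, 6), -1))) = Mul(1359, Mul(0, -6)) = Mul(1359, 0) = 0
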